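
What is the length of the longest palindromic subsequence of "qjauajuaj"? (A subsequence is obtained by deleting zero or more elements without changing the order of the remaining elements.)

7

One longest palindromic subsequence is jaujuaj (positions 2,3,4,6,7,8,9); it reads the same forward and backward, and the interval DP gives dp[1][9] = 7.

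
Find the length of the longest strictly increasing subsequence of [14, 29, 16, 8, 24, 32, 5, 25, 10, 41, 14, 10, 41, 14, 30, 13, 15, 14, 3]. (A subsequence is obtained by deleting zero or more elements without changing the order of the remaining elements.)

5

Scanning left to right, the best length ending at each element is: 14→1, 29→2, 16→2, 8→1, 24→3, 32→4, 5→1, 25→4, 10→2, 41→5, 14→3, 10→2, 41→5, 14→3, 30→5, 13→3, 15→4, 14→4, 3→1.
So the longest increasing subsequence has length 5, e.g. 14, 16, 24, 32, 41.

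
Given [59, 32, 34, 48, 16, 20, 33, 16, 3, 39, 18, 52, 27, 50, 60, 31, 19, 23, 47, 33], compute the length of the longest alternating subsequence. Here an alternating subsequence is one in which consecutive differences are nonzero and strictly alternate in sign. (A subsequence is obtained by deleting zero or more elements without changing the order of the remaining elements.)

14

Track the best alternating length ending on an up-step vs a down-step at each position: up/down = 1/1, 1/2, 3/2, 3/2, 1/4, 5/4, 5/4, 1/6, 1/6, 7/4, 7/8, 9/2, 9/10, 11/10, 11/1, 11/12, 9/12, 13/12, 13/12, 13/14.
The maximum over both is 14; one such subsequence is 59, 32, 34, 16, 20, 16, 39, 18, 52, 27, 50, 31, 47, 33.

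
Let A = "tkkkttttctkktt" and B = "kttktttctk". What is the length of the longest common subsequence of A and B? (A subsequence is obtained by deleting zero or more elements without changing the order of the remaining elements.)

8

A longest common subsequence is tktttctk (length 8); the LCS DP confirms no longer common subsequence exists.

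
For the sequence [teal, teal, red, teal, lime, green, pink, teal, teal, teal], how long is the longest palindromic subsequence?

Using dp[i][j] = 2 + dp[i+1][j−1] if the ends match, else max(dp[i+1][j], dp[i][j−1]):
dp[1][10] = 7. A witness is teal teal teal pink teal teal teal at positions 1,2,4,7,8,9,10.

7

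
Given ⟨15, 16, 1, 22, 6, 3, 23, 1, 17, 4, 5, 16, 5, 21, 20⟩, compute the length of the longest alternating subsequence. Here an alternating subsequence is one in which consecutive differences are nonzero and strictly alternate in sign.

Track the best alternating length ending on an up-step vs a down-step at each position: up/down = 1/1, 2/1, 1/3, 4/1, 4/5, 4/5, 6/1, 1/7, 8/7, 8/9, 10/9, 10/9, 10/11, 12/7, 12/13.
The maximum over both is 13; one such subsequence is 15, 16, 1, 22, 6, 23, 1, 17, 4, 16, 5, 21, 20.

13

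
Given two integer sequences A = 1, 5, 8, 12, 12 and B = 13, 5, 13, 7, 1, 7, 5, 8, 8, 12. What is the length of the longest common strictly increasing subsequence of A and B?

A longest common strictly increasing subsequence is 1, 5, 8, 12 (length 4); it appears in order in both A and B, and no longer such subsequence exists.

4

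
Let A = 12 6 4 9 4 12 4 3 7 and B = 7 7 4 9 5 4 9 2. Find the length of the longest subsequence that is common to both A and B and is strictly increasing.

2

A longest common strictly increasing subsequence is 4, 9 (length 2); it appears in order in both A and B, and no longer such subsequence exists.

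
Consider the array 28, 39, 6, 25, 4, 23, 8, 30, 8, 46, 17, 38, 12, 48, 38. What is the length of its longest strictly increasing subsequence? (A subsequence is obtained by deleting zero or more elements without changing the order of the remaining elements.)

One longest increasing subsequence is 6, 25, 30, 46, 48 (positions 3,4,8,10,14), of length 5; no longer one exists.

5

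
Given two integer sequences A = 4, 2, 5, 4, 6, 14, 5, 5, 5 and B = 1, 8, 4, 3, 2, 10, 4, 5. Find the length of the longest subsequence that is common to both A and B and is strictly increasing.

3

A longest common strictly increasing subsequence is 2, 4, 5 (length 3); it appears in order in both A and B, and no longer such subsequence exists.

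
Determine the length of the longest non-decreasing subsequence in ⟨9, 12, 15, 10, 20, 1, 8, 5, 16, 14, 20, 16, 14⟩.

Let dp[i] be the longest non-decreasing subsequence ending at position i. Then dp = [1, 2, 3, 2, 4, 1, 2, 2, 4, 3, 5, 5, 4].
The maximum is 5; one witness is 9, 12, 15, 20, 20 at positions 1,2,3,5,11.

5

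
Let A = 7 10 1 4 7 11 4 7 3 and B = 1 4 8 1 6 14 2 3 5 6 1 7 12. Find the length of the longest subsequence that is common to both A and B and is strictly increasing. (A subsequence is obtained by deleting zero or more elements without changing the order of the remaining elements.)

3

For each value that appears in both, track the longest common increasing run ending there.
The best achievable length is 3; one witness is 1, 4, 7 (A-positions 3,4,5, B-positions 1,2,12).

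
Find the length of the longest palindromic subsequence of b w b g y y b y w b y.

Using dp[i][j] = 2 + dp[i+1][j−1] if the ends match, else max(dp[i+1][j], dp[i][j−1]):
dp[1][11] = 8. A witness is bwbyybwb at positions 1,2,3,5,6,7,9,10.

8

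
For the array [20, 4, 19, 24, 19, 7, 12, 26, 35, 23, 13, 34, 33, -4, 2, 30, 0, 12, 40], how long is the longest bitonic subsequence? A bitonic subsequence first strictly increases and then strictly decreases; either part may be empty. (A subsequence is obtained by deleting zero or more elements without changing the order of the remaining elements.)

One longest bitonic subsequence is 4, 19, 24, 26, 35, 34, 33, 30, 12 (positions 2,3,4,8,9,12,13,16,18): it rises to 35 then falls. Length 9 is optimal.

9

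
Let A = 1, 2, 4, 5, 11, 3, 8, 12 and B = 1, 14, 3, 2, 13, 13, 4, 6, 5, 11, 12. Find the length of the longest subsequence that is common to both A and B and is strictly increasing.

6

A longest common strictly increasing subsequence is 1, 2, 4, 5, 11, 12 (length 6); it appears in order in both A and B, and no longer such subsequence exists.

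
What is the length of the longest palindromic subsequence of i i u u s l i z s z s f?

One longest palindromic subsequence is szszs (positions 5,8,9,10,11); it reads the same forward and backward, and the interval DP gives dp[1][12] = 5.

5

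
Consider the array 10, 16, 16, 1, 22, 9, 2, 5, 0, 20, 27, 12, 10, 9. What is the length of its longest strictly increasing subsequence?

5

Let dp[i] be the longest increasing subsequence ending at position i. Then dp = [1, 2, 2, 1, 3, 2, 2, 3, 1, 4, 5, 4, 4, 4].
The maximum is 5; one witness is 1, 2, 5, 20, 27 at positions 4,7,8,10,11.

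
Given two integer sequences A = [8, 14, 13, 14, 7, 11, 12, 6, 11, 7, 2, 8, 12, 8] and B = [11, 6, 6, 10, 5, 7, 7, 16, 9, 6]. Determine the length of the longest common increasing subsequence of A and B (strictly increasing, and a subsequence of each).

For each value that appears in both, track the longest common increasing run ending there.
The best achievable length is 2; one witness is 6, 7 (A-positions 8,10, B-positions 2,6).

2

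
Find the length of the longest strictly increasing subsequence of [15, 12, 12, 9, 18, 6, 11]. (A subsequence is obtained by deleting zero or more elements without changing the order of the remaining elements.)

Let dp[i] be the longest increasing subsequence ending at position i. Then dp = [1, 1, 1, 1, 2, 1, 2].
The maximum is 2; one witness is 15, 18 at positions 1,5.

2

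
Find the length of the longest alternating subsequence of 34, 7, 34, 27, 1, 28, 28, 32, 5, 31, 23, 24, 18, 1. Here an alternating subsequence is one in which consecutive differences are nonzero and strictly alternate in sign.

Track the best alternating length ending on an up-step vs a down-step at each position: up/down = 1/1, 1/2, 3/1, 3/4, 1/4, 5/4, 5/4, 5/4, 5/6, 7/6, 7/8, 9/8, 7/10, 1/10.
The maximum over both is 10; one such subsequence is 34, 7, 34, 27, 28, 5, 31, 23, 24, 18.

10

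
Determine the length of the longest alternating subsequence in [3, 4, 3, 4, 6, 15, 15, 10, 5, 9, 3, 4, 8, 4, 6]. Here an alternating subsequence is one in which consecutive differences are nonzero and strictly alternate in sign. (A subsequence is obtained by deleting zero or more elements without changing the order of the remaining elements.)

10

Track the best alternating length ending on an up-step vs a down-step at each position: up/down = 1/1, 2/1, 1/3, 4/1, 4/1, 4/1, 4/1, 4/5, 4/5, 6/5, 1/7, 8/7, 8/7, 8/9, 10/9.
The maximum over both is 10; one such subsequence is 3, 4, 3, 6, 5, 9, 3, 8, 4, 6.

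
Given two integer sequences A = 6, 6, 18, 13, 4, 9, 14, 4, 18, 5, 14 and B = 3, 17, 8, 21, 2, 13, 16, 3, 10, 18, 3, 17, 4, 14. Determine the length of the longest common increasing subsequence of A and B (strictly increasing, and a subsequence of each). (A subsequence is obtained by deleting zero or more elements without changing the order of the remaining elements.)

2

A longest common strictly increasing subsequence is 13, 18 (length 2); it appears in order in both A and B, and no longer such subsequence exists.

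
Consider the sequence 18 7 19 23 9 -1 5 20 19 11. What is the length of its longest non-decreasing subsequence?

3

Let dp[i] be the longest non-decreasing subsequence ending at position i. Then dp = [1, 1, 2, 3, 2, 1, 2, 3, 3, 3].
The maximum is 3; one witness is 18, 19, 23 at positions 1,3,4.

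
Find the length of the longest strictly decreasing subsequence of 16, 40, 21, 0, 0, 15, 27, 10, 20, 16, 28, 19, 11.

5

Scanning left to right, the best length ending at each element is: 16→1, 40→1, 21→2, 0→3, 0→3, 15→3, 27→2, 10→4, 20→3, 16→4, 28→2, 19→4, 11→5.
So the longest decreasing subsequence has length 5, e.g. 40, 21, 20, 16, 11.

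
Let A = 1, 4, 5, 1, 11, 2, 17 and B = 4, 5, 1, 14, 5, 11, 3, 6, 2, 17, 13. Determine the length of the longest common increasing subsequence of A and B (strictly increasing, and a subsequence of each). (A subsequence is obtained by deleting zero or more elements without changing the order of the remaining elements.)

For each value that appears in both, track the longest common increasing run ending there.
The best achievable length is 4; one witness is 4, 5, 11, 17 (A-positions 2,3,5,7, B-positions 1,2,6,10).

4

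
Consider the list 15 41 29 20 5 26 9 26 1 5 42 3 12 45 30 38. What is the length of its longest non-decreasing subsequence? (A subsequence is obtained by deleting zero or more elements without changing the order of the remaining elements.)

6

Scanning left to right, the best length ending at each element is: 15→1, 41→2, 29→2, 20→2, 5→1, 26→3, 9→2, 26→4, 1→1, 5→2, 42→5, 3→2, 12→3, 45→6, 30→5, 38→6.
So the longest non-decreasing subsequence has length 6, e.g. 15, 20, 26, 26, 42, 45.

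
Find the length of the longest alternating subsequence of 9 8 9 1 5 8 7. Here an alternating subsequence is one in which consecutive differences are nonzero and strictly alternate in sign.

A longest alternating subsequence is 9, 8, 9, 1, 8, 7 (positions 1,2,3,4,6,7); its 5 consecutive differences strictly alternate in sign, and length 6 is optimal.

6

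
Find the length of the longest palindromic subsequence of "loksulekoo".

One longest palindromic subsequence is okeko (positions 2,3,7,8,10); it reads the same forward and backward, and the interval DP gives dp[1][10] = 5.

5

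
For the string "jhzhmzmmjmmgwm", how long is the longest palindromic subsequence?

7

One longest palindromic subsequence is mmmjmmm (positions 5,7,8,9,10,11,14); it reads the same forward and backward, and the interval DP gives dp[1][14] = 7.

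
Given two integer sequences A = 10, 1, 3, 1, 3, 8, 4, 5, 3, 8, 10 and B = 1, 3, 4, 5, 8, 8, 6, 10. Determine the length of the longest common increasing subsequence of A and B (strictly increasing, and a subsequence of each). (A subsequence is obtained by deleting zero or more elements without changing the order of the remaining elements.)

A longest common strictly increasing subsequence is 1, 3, 4, 5, 8, 10 (length 6); it appears in order in both A and B, and no longer such subsequence exists.

6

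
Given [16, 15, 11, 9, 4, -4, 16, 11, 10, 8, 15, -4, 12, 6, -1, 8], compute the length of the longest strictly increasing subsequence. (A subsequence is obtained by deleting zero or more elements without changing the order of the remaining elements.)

Scanning left to right, the best length ending at each element is: 16→1, 15→1, 11→1, 9→1, 4→1, -4→1, 16→2, 11→2, 10→2, 8→2, 15→3, -4→1, 12→3, 6→2, -1→2, 8→3.
So the longest increasing subsequence has length 3, e.g. 9, 11, 15.

3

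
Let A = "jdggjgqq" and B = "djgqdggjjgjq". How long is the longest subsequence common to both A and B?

7

A longest common subsequence is jdggjgq (length 7); the LCS DP confirms no longer common subsequence exists.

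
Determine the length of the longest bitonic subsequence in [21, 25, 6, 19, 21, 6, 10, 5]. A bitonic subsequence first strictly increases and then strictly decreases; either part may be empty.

Let inc[i] be the LIS ending at i and dec[i] the longest strictly decreasing subsequence starting at i. inc = [1, 2, 1, 2, 3, 1, 2, 1], dec = [4, 4, 2, 3, 3, 2, 2, 1].
max_i inc[i]+dec[i]−1 = 5, with one witness 21, 25, 21, 10, 5.

5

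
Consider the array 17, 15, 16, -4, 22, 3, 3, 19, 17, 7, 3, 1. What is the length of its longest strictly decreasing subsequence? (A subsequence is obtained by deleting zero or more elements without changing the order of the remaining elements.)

6

Scanning left to right, the best length ending at each element is: 17→1, 15→2, 16→2, -4→3, 22→1, 3→3, 3→3, 19→2, 17→3, 7→4, 3→5, 1→6.
So the longest decreasing subsequence has length 6, e.g. 22, 19, 17, 7, 3, 1.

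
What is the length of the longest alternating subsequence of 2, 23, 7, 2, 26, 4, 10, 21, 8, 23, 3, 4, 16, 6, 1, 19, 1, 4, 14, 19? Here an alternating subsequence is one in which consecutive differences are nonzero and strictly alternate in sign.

A longest alternating subsequence is 2, 23, 7, 26, 4, 10, 8, 23, 3, 16, 6, 19, 1, 4 (positions 1,2,3,5,6,7,9,10,11,13,14,16,17,18); its 13 consecutive differences strictly alternate in sign, and length 14 is optimal.

14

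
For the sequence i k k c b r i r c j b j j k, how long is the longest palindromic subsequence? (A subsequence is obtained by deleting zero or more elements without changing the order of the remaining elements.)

7

Using dp[i][j] = 2 + dp[i+1][j−1] if the ends match, else max(dp[i+1][j], dp[i][j−1]):
dp[1][14] = 7. A witness is kbrirbk at positions 2,5,6,7,8,11,14.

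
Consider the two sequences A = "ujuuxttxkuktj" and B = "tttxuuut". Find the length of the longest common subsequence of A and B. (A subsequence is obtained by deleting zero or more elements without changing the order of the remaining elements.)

A longest common subsequence is ttxut (length 5); the LCS DP confirms no longer common subsequence exists.

5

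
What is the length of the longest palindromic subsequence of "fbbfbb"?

One longest palindromic subsequence is bbfbb (positions 2,3,4,5,6); it reads the same forward and backward, and the interval DP gives dp[1][6] = 5.

5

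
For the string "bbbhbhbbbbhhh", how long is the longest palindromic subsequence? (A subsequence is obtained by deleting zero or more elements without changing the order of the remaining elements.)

Using dp[i][j] = 2 + dp[i+1][j−1] if the ends match, else max(dp[i+1][j], dp[i][j−1]):
dp[1][13] = 9. A witness is bbbbhbbbb at positions 1,2,3,5,6,7,8,9,10.

9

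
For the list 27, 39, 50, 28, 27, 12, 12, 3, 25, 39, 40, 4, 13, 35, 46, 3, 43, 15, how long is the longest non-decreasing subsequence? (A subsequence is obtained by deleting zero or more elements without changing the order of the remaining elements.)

Let dp[i] be the longest non-decreasing subsequence ending at position i. Then dp = [1, 2, 3, 2, 2, 1, 2, 1, 3, 4, 5, 2, 3, 4, 6, 2, 6, 4].
The maximum is 6; one witness is 12, 12, 25, 39, 40, 46 at positions 6,7,9,10,11,15.

6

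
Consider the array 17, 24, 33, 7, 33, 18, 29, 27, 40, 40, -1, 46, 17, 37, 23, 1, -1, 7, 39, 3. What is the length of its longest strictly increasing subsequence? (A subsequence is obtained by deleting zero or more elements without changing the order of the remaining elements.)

One longest increasing subsequence is 17, 24, 33, 40, 46 (positions 1,2,3,9,12), of length 5; no longer one exists.

5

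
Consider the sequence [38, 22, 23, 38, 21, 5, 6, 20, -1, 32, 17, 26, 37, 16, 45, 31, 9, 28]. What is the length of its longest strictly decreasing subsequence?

Let dp[i] be the longest decreasing subsequence ending at position i. Then dp = [1, 2, 2, 1, 3, 4, 4, 4, 5, 2, 5, 3, 2, 6, 1, 3, 7, 4].
The maximum is 7; one witness is 38, 22, 21, 20, 17, 16, 9 at positions 1,2,5,8,11,14,17.

7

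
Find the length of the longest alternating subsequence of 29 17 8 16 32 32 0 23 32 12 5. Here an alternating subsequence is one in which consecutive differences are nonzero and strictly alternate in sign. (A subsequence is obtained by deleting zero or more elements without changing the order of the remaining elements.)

6

A longest alternating subsequence is 29, 8, 16, 0, 23, 12 (positions 1,3,4,7,8,10); its 5 consecutive differences strictly alternate in sign, and length 6 is optimal.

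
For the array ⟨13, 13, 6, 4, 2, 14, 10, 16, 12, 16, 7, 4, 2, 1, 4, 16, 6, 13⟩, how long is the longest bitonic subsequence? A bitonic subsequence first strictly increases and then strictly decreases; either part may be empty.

One longest bitonic subsequence is 13, 14, 16, 12, 7, 4, 2, 1 (positions 1,6,8,9,11,12,13,14): it rises to 16 then falls. Length 8 is optimal.

8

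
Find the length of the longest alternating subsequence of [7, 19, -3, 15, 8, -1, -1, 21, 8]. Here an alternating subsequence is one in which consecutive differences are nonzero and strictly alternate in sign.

Track the best alternating length ending on an up-step vs a down-step at each position: up/down = 1/1, 2/1, 1/3, 4/3, 4/5, 4/5, 4/5, 6/1, 6/7.
The maximum over both is 7; one such subsequence is 7, 19, -3, 15, 8, 21, 8.

7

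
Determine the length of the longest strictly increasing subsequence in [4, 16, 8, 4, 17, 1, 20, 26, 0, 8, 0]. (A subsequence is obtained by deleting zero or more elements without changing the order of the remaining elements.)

5

Let dp[i] be the longest increasing subsequence ending at position i. Then dp = [1, 2, 2, 1, 3, 1, 4, 5, 1, 2, 1].
The maximum is 5; one witness is 4, 16, 17, 20, 26 at positions 1,2,5,7,8.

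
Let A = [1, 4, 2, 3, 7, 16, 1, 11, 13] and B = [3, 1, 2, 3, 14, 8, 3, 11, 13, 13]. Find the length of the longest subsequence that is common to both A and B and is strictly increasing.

For each value that appears in both, track the longest common increasing run ending there.
The best achievable length is 5; one witness is 1, 2, 3, 11, 13 (A-positions 1,3,4,8,9, B-positions 2,3,4,8,9).

5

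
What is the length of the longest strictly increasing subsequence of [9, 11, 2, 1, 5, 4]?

2

Let dp[i] be the longest increasing subsequence ending at position i. Then dp = [1, 2, 1, 1, 2, 2].
The maximum is 2; one witness is 9, 11 at positions 1,2.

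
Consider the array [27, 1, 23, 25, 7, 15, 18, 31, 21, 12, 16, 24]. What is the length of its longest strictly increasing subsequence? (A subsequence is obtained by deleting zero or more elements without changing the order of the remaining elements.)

Let dp[i] be the longest increasing subsequence ending at position i. Then dp = [1, 1, 2, 3, 2, 3, 4, 5, 5, 3, 4, 6].
The maximum is 6; one witness is 1, 7, 15, 18, 21, 24 at positions 2,5,6,7,9,12.

6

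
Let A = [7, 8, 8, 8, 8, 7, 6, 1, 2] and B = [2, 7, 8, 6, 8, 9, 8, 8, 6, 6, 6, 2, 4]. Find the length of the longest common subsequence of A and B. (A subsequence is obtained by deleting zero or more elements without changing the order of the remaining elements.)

Backtracking the LCS table gives one alignment: 7 (A1,B2) → 8 (A2,B3) → 8 (A3,B5) → 8 (A4,B7) → 8 (A5,B8) → 6 (A7,B11) → 2 (A9,B12).
So the longest common subsequence has length 7.

7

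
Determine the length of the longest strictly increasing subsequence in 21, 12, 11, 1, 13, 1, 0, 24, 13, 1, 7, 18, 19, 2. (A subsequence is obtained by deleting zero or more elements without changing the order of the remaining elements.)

5

Let dp[i] be the longest increasing subsequence ending at position i. Then dp = [1, 1, 1, 1, 2, 1, 1, 3, 2, 2, 3, 4, 5, 3].
The maximum is 5; one witness is 0, 1, 7, 18, 19 at positions 7,10,11,12,13.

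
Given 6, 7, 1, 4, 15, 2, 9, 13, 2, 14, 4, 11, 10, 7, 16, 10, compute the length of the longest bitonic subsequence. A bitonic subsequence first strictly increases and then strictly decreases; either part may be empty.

One longest bitonic subsequence is 6, 7, 9, 13, 14, 11, 10, 7 (positions 1,2,7,8,10,12,13,14): it rises to 14 then falls. Length 8 is optimal.

8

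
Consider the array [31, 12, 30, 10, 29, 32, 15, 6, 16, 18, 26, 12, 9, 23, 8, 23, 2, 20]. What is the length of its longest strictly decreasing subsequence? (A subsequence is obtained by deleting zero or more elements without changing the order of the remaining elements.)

8

Let dp[i] be the longest decreasing subsequence ending at position i. Then dp = [1, 2, 2, 3, 3, 1, 4, 5, 4, 4, 4, 5, 6, 5, 7, 5, 8, 6].
The maximum is 8; one witness is 31, 30, 29, 15, 12, 9, 8, 2 at positions 1,3,5,7,12,13,15,17.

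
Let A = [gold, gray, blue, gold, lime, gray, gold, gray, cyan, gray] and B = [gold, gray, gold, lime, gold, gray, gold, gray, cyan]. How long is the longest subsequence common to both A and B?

8

A longest common subsequence is gold, gray, gold, lime, gray, gold, gray, cyan (length 8); the LCS DP confirms no longer common subsequence exists.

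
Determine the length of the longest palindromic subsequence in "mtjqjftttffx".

5

One longest palindromic subsequence is ftttf (positions 6,7,8,9,11); it reads the same forward and backward, and the interval DP gives dp[1][12] = 5.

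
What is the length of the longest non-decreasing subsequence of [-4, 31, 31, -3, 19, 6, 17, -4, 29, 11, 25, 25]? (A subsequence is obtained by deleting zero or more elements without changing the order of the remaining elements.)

6

Let dp[i] be the longest non-decreasing subsequence ending at position i. Then dp = [1, 2, 3, 2, 3, 3, 4, 2, 5, 4, 5, 6].
The maximum is 6; one witness is -4, -3, 6, 17, 25, 25 at positions 1,4,6,7,11,12.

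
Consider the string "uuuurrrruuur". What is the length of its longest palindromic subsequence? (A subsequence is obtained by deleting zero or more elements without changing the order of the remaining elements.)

Using dp[i][j] = 2 + dp[i+1][j−1] if the ends match, else max(dp[i+1][j], dp[i][j−1]):
dp[1][12] = 10. A witness is uuurrrruuu at positions 2,3,4,5,6,7,8,9,10,11.

10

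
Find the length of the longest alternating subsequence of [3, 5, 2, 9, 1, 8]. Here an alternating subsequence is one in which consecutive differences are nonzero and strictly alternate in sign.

6

A longest alternating subsequence is 3, 5, 2, 9, 1, 8 (positions 1,2,3,4,5,6); its 5 consecutive differences strictly alternate in sign, and length 6 is optimal.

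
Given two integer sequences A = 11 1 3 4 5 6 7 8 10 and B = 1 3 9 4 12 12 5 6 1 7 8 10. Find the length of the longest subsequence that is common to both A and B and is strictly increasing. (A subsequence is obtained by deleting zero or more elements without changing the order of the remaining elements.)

For each value that appears in both, track the longest common increasing run ending there.
The best achievable length is 8; one witness is 1, 3, 4, 5, 6, 7, 8, 10 (A-positions 2,3,4,5,6,7,8,9, B-positions 1,2,4,7,8,10,11,12).

8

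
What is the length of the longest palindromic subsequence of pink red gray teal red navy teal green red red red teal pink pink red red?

Using dp[i][j] = 2 + dp[i+1][j−1] if the ends match, else max(dp[i+1][j], dp[i][j−1]):
dp[1][16] = 9. A witness is red red teal red red red teal red red at positions 2,5,7,9,10,11,12,15,16.

9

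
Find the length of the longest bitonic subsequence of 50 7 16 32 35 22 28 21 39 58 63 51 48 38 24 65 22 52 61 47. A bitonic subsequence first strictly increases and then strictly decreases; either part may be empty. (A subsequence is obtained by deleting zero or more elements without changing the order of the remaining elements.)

12

One longest bitonic subsequence is 7, 16, 32, 35, 39, 58, 63, 51, 48, 38, 24, 22 (positions 2,3,4,5,9,10,11,12,13,14,15,17): it rises to 63 then falls. Length 12 is optimal.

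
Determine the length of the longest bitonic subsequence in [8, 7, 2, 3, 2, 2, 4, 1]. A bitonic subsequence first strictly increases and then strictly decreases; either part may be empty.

5

Let inc[i] be the LIS ending at i and dec[i] the longest strictly decreasing subsequence starting at i. inc = [1, 1, 1, 2, 1, 1, 3, 1], dec = [5, 4, 2, 3, 2, 2, 2, 1].
max_i inc[i]+dec[i]−1 = 5, with one witness 8, 7, 3, 2, 1.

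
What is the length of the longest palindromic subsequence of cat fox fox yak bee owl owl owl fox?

One longest palindromic subsequence is fox owl owl owl fox (positions 2,6,7,8,9); it reads the same forward and backward, and the interval DP gives dp[1][9] = 5.

5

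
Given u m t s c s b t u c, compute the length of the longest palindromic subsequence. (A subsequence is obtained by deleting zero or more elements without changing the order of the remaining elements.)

7

One longest palindromic subsequence is utscstu (positions 1,3,4,5,6,8,9); it reads the same forward and backward, and the interval DP gives dp[1][10] = 7.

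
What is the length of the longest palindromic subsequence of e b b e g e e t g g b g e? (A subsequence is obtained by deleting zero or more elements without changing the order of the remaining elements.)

One longest palindromic subsequence is ebgeegbe (positions 1,3,5,6,7,10,11,13); it reads the same forward and backward, and the interval DP gives dp[1][13] = 8.

8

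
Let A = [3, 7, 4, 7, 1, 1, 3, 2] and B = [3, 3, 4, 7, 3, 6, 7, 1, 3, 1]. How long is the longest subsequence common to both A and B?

Backtracking the LCS table gives one alignment: 3 (A1,B2) → 7 (A2,B4) → 7 (A4,B7) → 1 (A5,B8) → 1 (A6,B10).
So the longest common subsequence has length 5.

5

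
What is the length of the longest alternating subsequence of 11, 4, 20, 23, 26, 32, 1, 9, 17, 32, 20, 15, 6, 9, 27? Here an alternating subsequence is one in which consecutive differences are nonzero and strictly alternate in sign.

Track the best alternating length ending on an up-step vs a down-step at each position: up/down = 1/1, 1/2, 3/1, 3/1, 3/1, 3/1, 1/4, 5/4, 5/4, 5/1, 5/6, 5/6, 5/6, 7/6, 7/6.
The maximum over both is 7; one such subsequence is 11, 4, 20, 1, 9, 6, 9.

7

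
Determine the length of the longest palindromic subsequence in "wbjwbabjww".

7

One longest palindromic subsequence is wwbabww (positions 1,4,5,6,7,9,10); it reads the same forward and backward, and the interval DP gives dp[1][10] = 7.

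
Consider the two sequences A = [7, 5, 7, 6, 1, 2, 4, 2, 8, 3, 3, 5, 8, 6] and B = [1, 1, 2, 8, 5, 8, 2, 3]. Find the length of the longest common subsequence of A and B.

5

A longest common subsequence is 1, 2, 8, 5, 8 (length 5); the LCS DP confirms no longer common subsequence exists.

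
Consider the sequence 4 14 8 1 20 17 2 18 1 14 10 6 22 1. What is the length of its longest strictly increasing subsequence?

5

Let dp[i] be the longest increasing subsequence ending at position i. Then dp = [1, 2, 2, 1, 3, 3, 2, 4, 1, 3, 3, 3, 5, 1].
The maximum is 5; one witness is 4, 14, 17, 18, 22 at positions 1,2,6,8,13.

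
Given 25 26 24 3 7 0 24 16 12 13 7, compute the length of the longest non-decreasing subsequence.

4

Scanning left to right, the best length ending at each element is: 25→1, 26→2, 24→1, 3→1, 7→2, 0→1, 24→3, 16→3, 12→3, 13→4, 7→3.
So the longest non-decreasing subsequence has length 4, e.g. 3, 7, 12, 13.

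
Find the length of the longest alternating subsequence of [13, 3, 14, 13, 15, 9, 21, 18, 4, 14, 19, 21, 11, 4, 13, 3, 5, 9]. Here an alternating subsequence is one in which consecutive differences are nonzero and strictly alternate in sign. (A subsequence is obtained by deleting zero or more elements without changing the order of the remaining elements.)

13

Track the best alternating length ending on an up-step vs a down-step at each position: up/down = 1/1, 1/2, 3/1, 3/4, 5/1, 3/6, 7/1, 7/8, 3/8, 9/8, 9/8, 9/1, 9/10, 3/10, 11/10, 1/12, 13/12, 13/12.
The maximum over both is 13; one such subsequence is 13, 3, 14, 13, 15, 9, 21, 4, 14, 11, 13, 3, 5.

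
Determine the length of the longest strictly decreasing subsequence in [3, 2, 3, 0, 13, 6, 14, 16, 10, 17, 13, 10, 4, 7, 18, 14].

4

Scanning left to right, the best length ending at each element is: 3→1, 2→2, 3→1, 0→3, 13→1, 6→2, 14→1, 16→1, 10→2, 17→1, 13→2, 10→3, 4→4, 7→4, 18→1, 14→2.
So the longest decreasing subsequence has length 4, e.g. 14, 13, 10, 4.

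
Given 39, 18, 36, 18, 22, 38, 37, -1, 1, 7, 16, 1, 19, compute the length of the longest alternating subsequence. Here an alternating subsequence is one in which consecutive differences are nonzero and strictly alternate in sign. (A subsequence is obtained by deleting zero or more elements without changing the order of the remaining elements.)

Track the best alternating length ending on an up-step vs a down-step at each position: up/down = 1/1, 1/2, 3/2, 1/4, 5/4, 5/2, 5/6, 1/6, 7/6, 7/6, 7/6, 7/8, 9/6.
The maximum over both is 9; one such subsequence is 39, 18, 36, 18, 22, -1, 7, 1, 19.

9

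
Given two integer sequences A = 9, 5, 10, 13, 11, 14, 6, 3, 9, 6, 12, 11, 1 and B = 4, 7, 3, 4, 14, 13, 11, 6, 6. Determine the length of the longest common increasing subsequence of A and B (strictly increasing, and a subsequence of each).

2

A longest common strictly increasing subsequence is 3, 11 (length 2); it appears in order in both A and B, and no longer such subsequence exists.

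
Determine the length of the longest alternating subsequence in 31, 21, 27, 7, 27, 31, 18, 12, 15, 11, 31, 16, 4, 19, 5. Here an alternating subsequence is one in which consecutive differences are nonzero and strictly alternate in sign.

Track the best alternating length ending on an up-step vs a down-step at each position: up/down = 1/1, 1/2, 3/2, 1/4, 5/2, 5/1, 5/6, 5/6, 7/6, 5/8, 9/1, 9/10, 1/10, 11/10, 11/12.
The maximum over both is 12; one such subsequence is 31, 21, 27, 7, 27, 12, 15, 11, 31, 16, 19, 5.

12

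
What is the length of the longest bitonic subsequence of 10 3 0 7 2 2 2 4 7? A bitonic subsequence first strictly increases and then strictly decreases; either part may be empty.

4

One longest bitonic subsequence is 0, 2, 4, 7 (positions 3,5,8,9): it rises to 7 then falls. Length 4 is optimal.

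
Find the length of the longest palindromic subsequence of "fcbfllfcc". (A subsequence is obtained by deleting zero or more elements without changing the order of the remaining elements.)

Using dp[i][j] = 2 + dp[i+1][j−1] if the ends match, else max(dp[i+1][j], dp[i][j−1]):
dp[1][9] = 6. A witness is cfllfc at positions 2,4,5,6,7,9.

6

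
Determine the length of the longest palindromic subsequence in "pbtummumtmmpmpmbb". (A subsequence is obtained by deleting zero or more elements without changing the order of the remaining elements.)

9

Using dp[i][j] = 2 + dp[i+1][j−1] if the ends match, else max(dp[i+1][j], dp[i][j−1]):
dp[1][17] = 9. A witness is bmmmmmmmb at positions 2,5,6,8,10,11,13,15,17.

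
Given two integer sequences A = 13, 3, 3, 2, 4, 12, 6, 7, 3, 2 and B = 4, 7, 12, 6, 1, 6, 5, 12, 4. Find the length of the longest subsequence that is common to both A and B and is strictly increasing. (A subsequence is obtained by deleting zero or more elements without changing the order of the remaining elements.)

For each value that appears in both, track the longest common increasing run ending there.
The best achievable length is 2; one witness is 4, 7 (A-positions 5,8, B-positions 1,2).

2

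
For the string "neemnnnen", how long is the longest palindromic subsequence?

One longest palindromic subsequence is nennnen (positions 1,2,5,6,7,8,9); it reads the same forward and backward, and the interval DP gives dp[1][9] = 7.

7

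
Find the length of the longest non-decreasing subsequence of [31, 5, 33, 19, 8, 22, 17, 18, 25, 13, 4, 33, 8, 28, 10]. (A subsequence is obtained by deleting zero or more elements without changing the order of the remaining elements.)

One longest non-decreasing subsequence is 5, 8, 17, 18, 25, 33 (positions 2,5,7,8,9,12), of length 6; no longer one exists.

6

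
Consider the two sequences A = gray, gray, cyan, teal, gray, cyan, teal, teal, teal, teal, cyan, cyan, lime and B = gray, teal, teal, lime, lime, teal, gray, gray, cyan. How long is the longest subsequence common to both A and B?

Backtracking the LCS table gives one alignment: gray (A2,B1) → teal (A4,B2) → teal (A7,B3) → teal (A8,B6) → cyan (A12,B9).
So the longest common subsequence has length 5.

5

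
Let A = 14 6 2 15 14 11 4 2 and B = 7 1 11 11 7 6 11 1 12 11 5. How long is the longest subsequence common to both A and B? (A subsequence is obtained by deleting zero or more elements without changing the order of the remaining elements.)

A longest common subsequence is 6, 11 (length 2); the LCS DP confirms no longer common subsequence exists.

2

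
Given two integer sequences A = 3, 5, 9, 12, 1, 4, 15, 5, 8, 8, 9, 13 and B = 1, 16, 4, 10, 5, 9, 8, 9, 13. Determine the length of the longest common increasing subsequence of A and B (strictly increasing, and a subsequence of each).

A longest common strictly increasing subsequence is 1, 4, 5, 8, 9, 13 (length 6); it appears in order in both A and B, and no longer such subsequence exists.

6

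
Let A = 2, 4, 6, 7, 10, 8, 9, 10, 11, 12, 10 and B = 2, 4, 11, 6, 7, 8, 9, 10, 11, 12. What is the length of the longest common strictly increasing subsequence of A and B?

9

A longest common strictly increasing subsequence is 2, 4, 6, 7, 8, 9, 10, 11, 12 (length 9); it appears in order in both A and B, and no longer such subsequence exists.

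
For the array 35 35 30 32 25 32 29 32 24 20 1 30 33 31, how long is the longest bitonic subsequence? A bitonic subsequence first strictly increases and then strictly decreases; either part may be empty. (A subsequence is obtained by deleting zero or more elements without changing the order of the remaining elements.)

One longest bitonic subsequence is 35, 32, 29, 24, 20, 1 (positions 1,6,7,9,10,11): it rises to 35 then falls. Length 6 is optimal.

6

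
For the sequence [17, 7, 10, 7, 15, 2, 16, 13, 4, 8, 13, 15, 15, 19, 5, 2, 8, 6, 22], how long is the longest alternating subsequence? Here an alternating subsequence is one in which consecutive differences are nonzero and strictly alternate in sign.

Track the best alternating length ending on an up-step vs a down-step at each position: up/down = 1/1, 1/2, 3/2, 1/4, 5/2, 1/6, 7/2, 7/8, 7/8, 9/8, 9/8, 9/8, 9/8, 9/1, 9/10, 1/10, 11/10, 11/12, 13/1.
The maximum over both is 13; one such subsequence is 17, 7, 10, 7, 15, 2, 16, 4, 8, 5, 8, 6, 22.

13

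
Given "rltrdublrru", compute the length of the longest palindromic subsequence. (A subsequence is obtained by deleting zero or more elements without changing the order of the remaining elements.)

5

One longest palindromic subsequence is rrlrr (positions 1,4,8,9,10); it reads the same forward and backward, and the interval DP gives dp[1][11] = 5.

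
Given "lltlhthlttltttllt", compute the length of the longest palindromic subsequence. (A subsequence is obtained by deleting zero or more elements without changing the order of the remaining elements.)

12

Using dp[i][j] = 2 + dp[i+1][j−1] if the ends match, else max(dp[i+1][j], dp[i][j−1]):
dp[1][17] = 12. A witness is llttlttlttll at positions 1,2,3,6,8,9,10,11,13,14,15,16.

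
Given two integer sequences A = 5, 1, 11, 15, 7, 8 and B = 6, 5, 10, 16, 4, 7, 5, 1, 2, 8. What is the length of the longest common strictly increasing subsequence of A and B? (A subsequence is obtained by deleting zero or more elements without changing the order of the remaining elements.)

A longest common strictly increasing subsequence is 5, 7, 8 (length 3); it appears in order in both A and B, and no longer such subsequence exists.

3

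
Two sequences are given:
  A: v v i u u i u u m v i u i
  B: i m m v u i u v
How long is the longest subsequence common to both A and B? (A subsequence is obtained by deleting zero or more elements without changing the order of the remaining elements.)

5

Backtracking the LCS table gives one alignment: v (A2,B4) → u (A5,B5) → i (A6,B6) → u (A8,B7) → v (A10,B8).
So the longest common subsequence has length 5.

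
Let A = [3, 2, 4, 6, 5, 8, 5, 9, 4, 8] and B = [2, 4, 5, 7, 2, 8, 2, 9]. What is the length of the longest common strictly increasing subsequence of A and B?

5

A longest common strictly increasing subsequence is 2, 4, 5, 8, 9 (length 5); it appears in order in both A and B, and no longer such subsequence exists.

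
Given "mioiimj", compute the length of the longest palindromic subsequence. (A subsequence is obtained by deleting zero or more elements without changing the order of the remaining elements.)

Using dp[i][j] = 2 + dp[i+1][j−1] if the ends match, else max(dp[i+1][j], dp[i][j−1]):
dp[1][7] = 5. A witness is miiim at positions 1,2,4,5,6.

5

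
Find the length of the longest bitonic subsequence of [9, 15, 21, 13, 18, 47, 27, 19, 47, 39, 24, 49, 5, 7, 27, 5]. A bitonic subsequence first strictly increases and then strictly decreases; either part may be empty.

9

Let inc[i] be the LIS ending at i and dec[i] the longest strictly decreasing subsequence starting at i. inc = [1, 2, 3, 2, 3, 4, 4, 4, 5, 5, 5, 6, 1, 2, 6, 1], dec = [3, 4, 4, 3, 3, 5, 4, 3, 5, 4, 3, 3, 1, 2, 2, 1].
max_i inc[i]+dec[i]−1 = 9, with one witness 9, 15, 21, 27, 47, 39, 24, 7, 5.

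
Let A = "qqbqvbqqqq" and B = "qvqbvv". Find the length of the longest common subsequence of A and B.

A longest common subsequence is qqbv (length 4); the LCS DP confirms no longer common subsequence exists.

4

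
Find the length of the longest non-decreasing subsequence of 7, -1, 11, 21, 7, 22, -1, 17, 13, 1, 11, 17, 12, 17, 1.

6

Let dp[i] be the longest non-decreasing subsequence ending at position i. Then dp = [1, 1, 2, 3, 2, 4, 2, 3, 3, 3, 4, 5, 5, 6, 4].
The maximum is 6; one witness is -1, -1, 1, 11, 17, 17 at positions 2,7,10,11,12,14.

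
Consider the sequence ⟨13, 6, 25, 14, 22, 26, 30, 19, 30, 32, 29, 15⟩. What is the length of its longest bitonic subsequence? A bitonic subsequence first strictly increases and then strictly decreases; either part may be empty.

8

One longest bitonic subsequence is 13, 14, 22, 26, 30, 32, 29, 15 (positions 1,4,5,6,7,10,11,12): it rises to 32 then falls. Length 8 is optimal.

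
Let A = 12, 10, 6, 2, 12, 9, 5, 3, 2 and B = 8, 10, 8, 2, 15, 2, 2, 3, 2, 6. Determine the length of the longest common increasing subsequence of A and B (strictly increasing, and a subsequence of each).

2

For each value that appears in both, track the longest common increasing run ending there.
The best achievable length is 2; one witness is 2, 3 (A-positions 4,8, B-positions 4,8).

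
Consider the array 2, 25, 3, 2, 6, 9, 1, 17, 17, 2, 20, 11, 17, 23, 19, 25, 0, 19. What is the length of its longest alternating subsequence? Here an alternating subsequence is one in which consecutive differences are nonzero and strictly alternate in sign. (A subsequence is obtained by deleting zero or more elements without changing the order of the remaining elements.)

A longest alternating subsequence is 2, 25, 3, 6, 1, 17, 2, 20, 11, 23, 19, 25, 0, 19 (positions 1,2,3,5,7,8,10,11,12,14,15,16,17,18); its 13 consecutive differences strictly alternate in sign, and length 14 is optimal.

14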